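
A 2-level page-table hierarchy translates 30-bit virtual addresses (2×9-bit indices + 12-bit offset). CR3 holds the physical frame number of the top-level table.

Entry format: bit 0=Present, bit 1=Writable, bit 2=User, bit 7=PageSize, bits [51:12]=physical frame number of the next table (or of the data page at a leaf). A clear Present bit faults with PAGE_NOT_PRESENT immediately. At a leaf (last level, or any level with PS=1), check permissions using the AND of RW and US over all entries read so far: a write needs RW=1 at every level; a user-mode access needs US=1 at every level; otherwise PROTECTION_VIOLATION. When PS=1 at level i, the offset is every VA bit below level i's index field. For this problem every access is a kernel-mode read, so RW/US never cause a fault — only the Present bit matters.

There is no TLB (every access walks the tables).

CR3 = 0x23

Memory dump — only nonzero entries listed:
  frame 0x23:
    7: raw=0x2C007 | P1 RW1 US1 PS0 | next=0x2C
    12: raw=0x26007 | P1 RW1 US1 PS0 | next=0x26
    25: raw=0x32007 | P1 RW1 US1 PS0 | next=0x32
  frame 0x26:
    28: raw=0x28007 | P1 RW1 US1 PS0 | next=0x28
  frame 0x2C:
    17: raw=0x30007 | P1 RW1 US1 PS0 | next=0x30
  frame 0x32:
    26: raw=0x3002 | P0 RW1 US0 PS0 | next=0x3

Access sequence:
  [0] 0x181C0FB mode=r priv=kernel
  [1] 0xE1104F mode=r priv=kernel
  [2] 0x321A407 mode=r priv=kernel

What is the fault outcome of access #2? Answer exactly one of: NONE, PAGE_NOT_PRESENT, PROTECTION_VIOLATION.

Trace:
#0 VA=0x181C0FB (r,kernel):
  L0: frame=0x23 idx=12 entry=0x26007 [P=1 RW=1 US=1 PS=0]
  L1: frame=0x26 idx=28 entry=0x28007 [P=1 RW=1 US=1 PS=0]
  ⇒ phys 0x280FB  [2 reads]
#1 VA=0xE1104F (r,kernel):
  L0: frame=0x23 idx=7 entry=0x2C007 [P=1 RW=1 US=1 PS=0]
  L1: frame=0x2C idx=17 entry=0x30007 [P=1 RW=1 US=1 PS=0]
  ⇒ phys 0x3004F  [2 reads]
#2 VA=0x321A407 (r,kernel):
  L0: frame=0x23 idx=25 entry=0x32007 [P=1 RW=1 US=1 PS=0]
  L1: frame=0x32 idx=26 entry=0x3002 [P=0 RW=1 US=0 PS=0]
  ⇒ fault: PAGE_NOT_PRESENT  — 2 lookups

Access #2 fault: PAGE_NOT_PRESENT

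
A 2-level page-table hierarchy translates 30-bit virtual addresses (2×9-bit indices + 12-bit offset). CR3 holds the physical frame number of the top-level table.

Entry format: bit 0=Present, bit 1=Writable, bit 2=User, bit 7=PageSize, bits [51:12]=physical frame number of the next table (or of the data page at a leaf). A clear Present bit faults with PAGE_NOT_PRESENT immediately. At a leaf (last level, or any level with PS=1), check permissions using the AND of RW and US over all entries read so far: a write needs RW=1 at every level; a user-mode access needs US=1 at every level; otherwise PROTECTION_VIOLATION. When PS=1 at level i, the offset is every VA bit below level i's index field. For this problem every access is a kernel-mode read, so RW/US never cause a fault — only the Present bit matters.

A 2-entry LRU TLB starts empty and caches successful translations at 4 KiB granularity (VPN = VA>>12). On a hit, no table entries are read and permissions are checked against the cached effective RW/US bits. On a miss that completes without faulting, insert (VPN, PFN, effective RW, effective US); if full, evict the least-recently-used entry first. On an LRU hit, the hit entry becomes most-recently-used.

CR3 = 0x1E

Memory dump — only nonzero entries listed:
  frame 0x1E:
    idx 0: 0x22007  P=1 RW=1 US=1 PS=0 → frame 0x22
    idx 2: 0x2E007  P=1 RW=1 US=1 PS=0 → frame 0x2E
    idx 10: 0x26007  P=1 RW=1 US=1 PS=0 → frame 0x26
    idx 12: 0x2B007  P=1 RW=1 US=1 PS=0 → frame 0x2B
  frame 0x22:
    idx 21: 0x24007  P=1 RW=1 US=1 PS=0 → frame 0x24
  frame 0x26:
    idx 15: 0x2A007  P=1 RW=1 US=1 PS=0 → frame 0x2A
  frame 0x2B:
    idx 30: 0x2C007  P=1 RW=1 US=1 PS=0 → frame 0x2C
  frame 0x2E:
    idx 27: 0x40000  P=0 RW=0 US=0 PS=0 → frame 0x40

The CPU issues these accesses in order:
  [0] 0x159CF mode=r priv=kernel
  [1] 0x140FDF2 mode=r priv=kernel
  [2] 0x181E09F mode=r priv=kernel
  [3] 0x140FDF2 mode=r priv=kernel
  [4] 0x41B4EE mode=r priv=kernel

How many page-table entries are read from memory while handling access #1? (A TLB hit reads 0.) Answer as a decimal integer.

Trace:
#0 VA=0x159CF (r,kernel):
  lvl0: tbl 0x1E, slot 0 ⇒ 0x22007 (P1/RW1/US1/PS0)
  lvl1: tbl 0x22, slot 21 ⇒ 0x24007 (P1/RW1/US1/PS0)
  ⇒ phys 0x249CF  [2 reads]
#1 VA=0x140FDF2 (r,kernel):
  lvl0: tbl 0x1E, slot 10 ⇒ 0x26007 (P1/RW1/US1/PS0)
  lvl1: tbl 0x26, slot 15 ⇒ 0x2A007 (P1/RW1/US1/PS0)
  ⇒ phys 0x2ADF2  [2 reads]
#2 VA=0x181E09F (r,kernel):
  lvl0: tbl 0x1E, slot 12 ⇒ 0x2B007 (P1/RW1/US1/PS0)
  lvl1: tbl 0x2B, slot 30 ⇒ 0x2C007 (P1/RW1/US1/PS0)
  ⇒ phys 0x2C09F  [2 reads]
#3 VA=0x140FDF2 (r,kernel):
  TLB hit vpn=0x140F → PA=0x2ADF2
#4 VA=0x41B4EE (r,kernel):
  lvl0: tbl 0x1E, slot 2 ⇒ 0x2E007 (P1/RW1/US1/PS0)
  lvl1: tbl 0x2E, slot 27 ⇒ 0x40000 (P0/RW0/US0/PS0)
  ✗ PAGE_NOT_PRESENT  [2 reads]

Entries read for #1: 2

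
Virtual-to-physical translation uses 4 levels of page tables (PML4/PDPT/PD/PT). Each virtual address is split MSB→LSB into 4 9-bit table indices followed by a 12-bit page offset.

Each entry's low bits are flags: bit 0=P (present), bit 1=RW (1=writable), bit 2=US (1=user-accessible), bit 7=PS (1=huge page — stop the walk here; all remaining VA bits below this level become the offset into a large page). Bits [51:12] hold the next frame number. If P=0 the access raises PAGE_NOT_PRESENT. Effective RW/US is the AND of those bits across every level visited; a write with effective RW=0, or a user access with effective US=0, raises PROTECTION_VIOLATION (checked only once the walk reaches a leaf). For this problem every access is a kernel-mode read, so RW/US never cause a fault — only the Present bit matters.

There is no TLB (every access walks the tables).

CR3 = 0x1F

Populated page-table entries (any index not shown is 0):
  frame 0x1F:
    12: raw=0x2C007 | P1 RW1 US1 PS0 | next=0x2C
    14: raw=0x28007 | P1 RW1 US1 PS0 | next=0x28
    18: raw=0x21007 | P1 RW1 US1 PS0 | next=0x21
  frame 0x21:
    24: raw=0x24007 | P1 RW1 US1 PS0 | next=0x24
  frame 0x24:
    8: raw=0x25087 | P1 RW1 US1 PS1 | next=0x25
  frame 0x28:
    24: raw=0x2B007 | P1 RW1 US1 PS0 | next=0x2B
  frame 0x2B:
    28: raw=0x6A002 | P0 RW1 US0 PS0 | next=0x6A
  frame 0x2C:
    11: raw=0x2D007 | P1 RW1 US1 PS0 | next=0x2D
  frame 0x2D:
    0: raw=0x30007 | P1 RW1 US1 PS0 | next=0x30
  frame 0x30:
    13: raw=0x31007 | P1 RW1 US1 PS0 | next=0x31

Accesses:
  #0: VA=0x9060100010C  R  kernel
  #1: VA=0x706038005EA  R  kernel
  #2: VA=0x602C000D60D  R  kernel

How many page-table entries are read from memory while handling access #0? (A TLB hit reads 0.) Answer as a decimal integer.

Trace:
#0 VA=0x9060100010C (r,kernel):
  L0 @0x1F[18] → 0x21007  P=1,RW=1,US=1,PS=0
  L1 @0x21[24] → 0x24007  P=1,RW=1,US=1,PS=0
  L2 @0x24[8] → 0x25087  P=1,RW=1,US=1,PS=1
  ✓ 0x2510C (huge @L2)  — 3 lookups
#1 VA=0x706038005EA (r,kernel):
  L0 @0x1F[14] → 0x28007  P=1,RW=1,US=1,PS=0
  L1 @0x28[24] → 0x2B007  P=1,RW=1,US=1,PS=0
  L2 @0x2B[28] → 0x6A002  P=0,RW=1,US=0,PS=0
  → PAGE_NOT_PRESENT  (3 entries read)
#2 VA=0x602C000D60D (r,kernel):
  L0 @0x1F[12] → 0x2C007  P=1,RW=1,US=1,PS=0
  L1 @0x2C[11] → 0x2D007  P=1,RW=1,US=1,PS=0
  L2 @0x2D[0] → 0x30007  P=1,RW=1,US=1,PS=0
  L3 @0x30[13] → 0x31007  P=1,RW=1,US=1,PS=0
  ✓ 0x3160D  — 4 lookups

Entries read for #0: 3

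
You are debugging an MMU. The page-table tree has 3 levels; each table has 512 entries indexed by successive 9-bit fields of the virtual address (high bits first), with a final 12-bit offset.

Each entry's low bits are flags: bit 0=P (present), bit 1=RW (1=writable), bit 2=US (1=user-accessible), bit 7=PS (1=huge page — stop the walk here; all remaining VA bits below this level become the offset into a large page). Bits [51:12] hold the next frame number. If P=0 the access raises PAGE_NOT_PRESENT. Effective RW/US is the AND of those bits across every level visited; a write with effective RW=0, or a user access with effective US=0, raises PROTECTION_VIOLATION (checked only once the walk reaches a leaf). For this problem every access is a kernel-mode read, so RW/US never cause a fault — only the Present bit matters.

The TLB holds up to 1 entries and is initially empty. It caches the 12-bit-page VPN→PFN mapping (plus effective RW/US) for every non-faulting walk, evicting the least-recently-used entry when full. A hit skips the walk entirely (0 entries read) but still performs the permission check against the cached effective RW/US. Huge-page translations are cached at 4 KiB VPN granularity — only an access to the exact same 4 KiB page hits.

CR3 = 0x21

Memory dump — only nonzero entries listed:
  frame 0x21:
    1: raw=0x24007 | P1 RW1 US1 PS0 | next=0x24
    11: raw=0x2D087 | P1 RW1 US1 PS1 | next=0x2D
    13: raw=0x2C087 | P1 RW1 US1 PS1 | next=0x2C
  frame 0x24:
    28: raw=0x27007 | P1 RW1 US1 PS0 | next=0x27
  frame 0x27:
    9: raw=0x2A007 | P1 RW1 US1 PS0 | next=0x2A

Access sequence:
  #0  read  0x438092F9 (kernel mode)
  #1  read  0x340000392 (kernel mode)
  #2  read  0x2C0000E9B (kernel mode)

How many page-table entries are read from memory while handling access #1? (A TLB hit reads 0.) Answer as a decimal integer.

Per-access translation:
#0 VA=0x438092F9 (r,kernel):
  lvl0: tbl 0x21, slot 1 ⇒ 0x24007 (P1/RW1/US1/PS0)
  lvl1: tbl 0x24, slot 28 ⇒ 0x27007 (P1/RW1/US1/PS0)
  lvl2: tbl 0x27, slot 9 ⇒ 0x2A007 (P1/RW1/US1/PS0)
  → PA=0x2A2F9  (3 entries read)
#1 VA=0x340000392 (r,kernel):
  lvl0: tbl 0x21, slot 13 ⇒ 0x2C087 (P1/RW1/US1/PS1)
  → PA=0x2C392 (huge @L0)  (1 entries read)
#2 VA=0x2C0000E9B (r,kernel):
  lvl0: tbl 0x21, slot 11 ⇒ 0x2D087 (P1/RW1/US1/PS1)
  → PA=0x2DE9B (huge @L0)  (1 entries read)

Entries read for #1: 1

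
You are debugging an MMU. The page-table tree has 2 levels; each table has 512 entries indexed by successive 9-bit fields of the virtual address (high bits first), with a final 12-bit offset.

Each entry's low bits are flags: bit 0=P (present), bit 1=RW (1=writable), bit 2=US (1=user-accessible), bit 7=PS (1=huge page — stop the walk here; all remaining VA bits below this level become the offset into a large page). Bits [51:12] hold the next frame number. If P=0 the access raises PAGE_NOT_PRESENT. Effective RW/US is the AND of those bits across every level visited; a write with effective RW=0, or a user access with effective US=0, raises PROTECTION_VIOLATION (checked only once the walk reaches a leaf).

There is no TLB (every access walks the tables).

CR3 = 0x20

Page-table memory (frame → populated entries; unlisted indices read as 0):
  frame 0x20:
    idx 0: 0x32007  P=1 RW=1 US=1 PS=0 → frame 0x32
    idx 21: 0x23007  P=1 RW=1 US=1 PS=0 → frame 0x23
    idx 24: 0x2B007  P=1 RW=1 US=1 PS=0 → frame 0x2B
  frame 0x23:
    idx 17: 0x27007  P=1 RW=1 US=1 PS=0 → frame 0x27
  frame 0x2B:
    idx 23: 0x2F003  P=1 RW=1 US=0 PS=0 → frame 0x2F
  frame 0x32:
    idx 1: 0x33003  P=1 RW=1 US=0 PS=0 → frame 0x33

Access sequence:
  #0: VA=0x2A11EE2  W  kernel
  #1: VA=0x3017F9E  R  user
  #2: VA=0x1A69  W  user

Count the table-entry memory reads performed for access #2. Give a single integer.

Per-access translation:
#0 VA=0x2A11EE2 (w,kernel):
  lvl0: tbl 0x20, slot 21 ⇒ 0x23007 (P1/RW1/US1/PS0)
  lvl1: tbl 0x23, slot 17 ⇒ 0x27007 (P1/RW1/US1/PS0)
  → PA=0x27EE2  (2 entries read)
#1 VA=0x3017F9E (r,user):
  lvl0: tbl 0x20, slot 24 ⇒ 0x2B007 (P1/RW1/US1/PS0)
  lvl1: tbl 0x2B, slot 23 ⇒ 0x2F003 (P1/RW1/US0/PS0)
  → PROTECTION_VIOLATION  (2 entries read)
#2 VA=0x1A69 (w,user):
  lvl0: tbl 0x20, slot 0 ⇒ 0x32007 (P1/RW1/US1/PS0)
  lvl1: tbl 0x32, slot 1 ⇒ 0x33003 (P1/RW1/US0/PS0)
  → PROTECTION_VIOLATION  (2 entries read)

Entries read for #2: 2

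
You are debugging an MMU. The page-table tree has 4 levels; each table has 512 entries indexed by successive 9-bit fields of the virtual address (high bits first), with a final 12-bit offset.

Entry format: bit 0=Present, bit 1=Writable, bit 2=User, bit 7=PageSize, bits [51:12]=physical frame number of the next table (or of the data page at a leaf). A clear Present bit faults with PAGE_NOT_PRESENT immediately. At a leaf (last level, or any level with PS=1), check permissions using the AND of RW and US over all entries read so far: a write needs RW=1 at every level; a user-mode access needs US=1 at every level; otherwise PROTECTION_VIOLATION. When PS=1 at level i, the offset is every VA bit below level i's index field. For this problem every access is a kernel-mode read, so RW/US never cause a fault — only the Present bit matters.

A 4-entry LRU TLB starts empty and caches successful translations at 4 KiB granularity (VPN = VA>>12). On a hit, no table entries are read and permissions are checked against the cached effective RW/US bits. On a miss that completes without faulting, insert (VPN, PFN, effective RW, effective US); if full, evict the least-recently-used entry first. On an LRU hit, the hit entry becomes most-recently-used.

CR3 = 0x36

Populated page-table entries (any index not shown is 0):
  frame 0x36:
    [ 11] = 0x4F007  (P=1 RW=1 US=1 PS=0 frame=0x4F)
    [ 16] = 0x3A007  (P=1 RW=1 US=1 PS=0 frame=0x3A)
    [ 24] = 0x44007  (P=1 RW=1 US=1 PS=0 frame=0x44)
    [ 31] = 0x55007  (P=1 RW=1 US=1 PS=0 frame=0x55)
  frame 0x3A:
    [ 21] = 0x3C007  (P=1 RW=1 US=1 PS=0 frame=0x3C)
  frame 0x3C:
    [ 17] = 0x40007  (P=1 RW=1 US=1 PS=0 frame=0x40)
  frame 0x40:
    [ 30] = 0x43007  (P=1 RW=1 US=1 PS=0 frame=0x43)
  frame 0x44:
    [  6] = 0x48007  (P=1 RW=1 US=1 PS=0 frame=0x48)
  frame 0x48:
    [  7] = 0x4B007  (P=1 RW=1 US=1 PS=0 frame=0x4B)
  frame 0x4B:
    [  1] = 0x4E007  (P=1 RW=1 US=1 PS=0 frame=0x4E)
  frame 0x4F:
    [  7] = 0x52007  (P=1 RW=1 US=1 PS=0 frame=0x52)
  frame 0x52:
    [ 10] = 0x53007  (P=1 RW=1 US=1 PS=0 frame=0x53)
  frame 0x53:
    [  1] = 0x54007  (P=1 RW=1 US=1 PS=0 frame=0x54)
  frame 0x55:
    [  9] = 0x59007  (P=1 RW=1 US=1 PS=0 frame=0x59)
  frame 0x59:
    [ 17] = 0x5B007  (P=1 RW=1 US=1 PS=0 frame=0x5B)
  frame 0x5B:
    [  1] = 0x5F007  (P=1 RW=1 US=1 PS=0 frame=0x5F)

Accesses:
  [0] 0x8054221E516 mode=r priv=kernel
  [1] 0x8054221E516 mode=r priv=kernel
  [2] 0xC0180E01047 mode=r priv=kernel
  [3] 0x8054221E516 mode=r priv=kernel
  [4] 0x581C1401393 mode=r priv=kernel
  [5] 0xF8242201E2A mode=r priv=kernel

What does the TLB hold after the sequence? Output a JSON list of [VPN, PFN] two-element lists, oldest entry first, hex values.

Walk each access:
#0 VA=0x8054221E516 (r,kernel):
  [0] read 0x36 idx=16: raw=0x3A007 flags P=1 W=1 U=1 S=0
  [1] read 0x3A idx=21: raw=0x3C007 flags P=1 W=1 U=1 S=0
  [2] read 0x3C idx=17: raw=0x40007 flags P=1 W=1 U=1 S=0
  [3] read 0x40 idx=30: raw=0x43007 flags P=1 W=1 U=1 S=0
  → PA=0x43516  (4 entries read)
#1 VA=0x8054221E516 (r,kernel):
  TLB hit vpn=0x8054221E → PA=0x43516
#2 VA=0xC0180E01047 (r,kernel):
  [0] read 0x36 idx=24: raw=0x44007 flags P=1 W=1 U=1 S=0
  [1] read 0x44 idx=6: raw=0x48007 flags P=1 W=1 U=1 S=0
  [2] read 0x48 idx=7: raw=0x4B007 flags P=1 W=1 U=1 S=0
  [3] read 0x4B idx=1: raw=0x4E007 flags P=1 W=1 U=1 S=0
  → PA=0x4E047  (4 entries read)
#3 VA=0x8054221E516 (r,kernel):
  TLB hit vpn=0x8054221E → PA=0x43516
#4 VA=0x581C1401393 (r,kernel):
  [0] read 0x36 idx=11: raw=0x4F007 flags P=1 W=1 U=1 S=0
  [1] read 0x4F idx=7: raw=0x52007 flags P=1 W=1 U=1 S=0
  [2] read 0x52 idx=10: raw=0x53007 flags P=1 W=1 U=1 S=0
  [3] read 0x53 idx=1: raw=0x54007 flags P=1 W=1 U=1 S=0
  → PA=0x54393  (4 entries read)
#5 VA=0xF8242201E2A (r,kernel):
  [0] read 0x36 idx=31: raw=0x55007 flags P=1 W=1 U=1 S=0
  [1] read 0x55 idx=9: raw=0x59007 flags P=1 W=1 U=1 S=0
  [2] read 0x59 idx=17: raw=0x5B007 flags P=1 W=1 U=1 S=0
  [3] read 0x5B idx=1: raw=0x5F007 flags P=1 W=1 U=1 S=0
  → PA=0x5FE2A  (4 entries read)

TLB: [["0xC0180E01", "0x4E"], ["0x8054221E", "0x43"], ["0x581C1401", "0x54"], ["0xF8242201", "0x5F"]]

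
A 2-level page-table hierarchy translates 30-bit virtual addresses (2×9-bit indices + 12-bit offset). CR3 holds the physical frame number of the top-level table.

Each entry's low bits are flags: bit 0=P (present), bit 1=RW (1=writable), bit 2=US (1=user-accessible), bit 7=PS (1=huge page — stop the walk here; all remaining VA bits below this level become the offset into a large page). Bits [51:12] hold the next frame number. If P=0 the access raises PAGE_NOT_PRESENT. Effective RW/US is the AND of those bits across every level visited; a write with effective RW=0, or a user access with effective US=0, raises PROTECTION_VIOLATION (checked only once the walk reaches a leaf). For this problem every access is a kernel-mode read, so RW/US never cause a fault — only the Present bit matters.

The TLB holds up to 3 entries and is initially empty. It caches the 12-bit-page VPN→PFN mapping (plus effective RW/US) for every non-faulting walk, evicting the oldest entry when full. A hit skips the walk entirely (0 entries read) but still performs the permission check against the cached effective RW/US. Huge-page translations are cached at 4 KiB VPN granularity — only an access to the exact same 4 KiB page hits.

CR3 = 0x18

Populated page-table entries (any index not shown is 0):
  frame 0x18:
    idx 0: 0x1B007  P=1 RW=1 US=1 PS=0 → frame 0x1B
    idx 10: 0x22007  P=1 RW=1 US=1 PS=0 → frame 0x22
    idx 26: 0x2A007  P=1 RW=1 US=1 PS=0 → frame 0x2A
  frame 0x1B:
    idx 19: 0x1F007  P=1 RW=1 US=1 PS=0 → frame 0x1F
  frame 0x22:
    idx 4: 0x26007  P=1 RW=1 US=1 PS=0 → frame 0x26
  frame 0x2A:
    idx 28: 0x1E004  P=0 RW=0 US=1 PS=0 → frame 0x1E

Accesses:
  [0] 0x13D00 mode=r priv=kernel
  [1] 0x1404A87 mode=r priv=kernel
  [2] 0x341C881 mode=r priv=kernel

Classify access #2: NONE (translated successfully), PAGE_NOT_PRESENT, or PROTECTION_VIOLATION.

Per-access translation:
#0 VA=0x13D00 (r,kernel):
  [0] read 0x18 idx=0: raw=0x1B007 flags P=1 W=1 U=1 S=0
  [1] read 0x1B idx=19: raw=0x1F007 flags P=1 W=1 U=1 S=0
  → PA=0x1FD00  (2 entries read)
#1 VA=0x1404A87 (r,kernel):
  [0] read 0x18 idx=10: raw=0x22007 flags P=1 W=1 U=1 S=0
  [1] read 0x22 idx=4: raw=0x26007 flags P=1 W=1 U=1 S=0
  → PA=0x26A87  (2 entries read)
#2 VA=0x341C881 (r,kernel):
  [0] read 0x18 idx=26: raw=0x2A007 flags P=1 W=1 U=1 S=0
  [1] read 0x2A idx=28: raw=0x1E004 flags P=0 W=0 U=1 S=0
  ⇒ fault: PAGE_NOT_PRESENT  — 2 lookups

Access #2 fault: PAGE_NOT_PRESENT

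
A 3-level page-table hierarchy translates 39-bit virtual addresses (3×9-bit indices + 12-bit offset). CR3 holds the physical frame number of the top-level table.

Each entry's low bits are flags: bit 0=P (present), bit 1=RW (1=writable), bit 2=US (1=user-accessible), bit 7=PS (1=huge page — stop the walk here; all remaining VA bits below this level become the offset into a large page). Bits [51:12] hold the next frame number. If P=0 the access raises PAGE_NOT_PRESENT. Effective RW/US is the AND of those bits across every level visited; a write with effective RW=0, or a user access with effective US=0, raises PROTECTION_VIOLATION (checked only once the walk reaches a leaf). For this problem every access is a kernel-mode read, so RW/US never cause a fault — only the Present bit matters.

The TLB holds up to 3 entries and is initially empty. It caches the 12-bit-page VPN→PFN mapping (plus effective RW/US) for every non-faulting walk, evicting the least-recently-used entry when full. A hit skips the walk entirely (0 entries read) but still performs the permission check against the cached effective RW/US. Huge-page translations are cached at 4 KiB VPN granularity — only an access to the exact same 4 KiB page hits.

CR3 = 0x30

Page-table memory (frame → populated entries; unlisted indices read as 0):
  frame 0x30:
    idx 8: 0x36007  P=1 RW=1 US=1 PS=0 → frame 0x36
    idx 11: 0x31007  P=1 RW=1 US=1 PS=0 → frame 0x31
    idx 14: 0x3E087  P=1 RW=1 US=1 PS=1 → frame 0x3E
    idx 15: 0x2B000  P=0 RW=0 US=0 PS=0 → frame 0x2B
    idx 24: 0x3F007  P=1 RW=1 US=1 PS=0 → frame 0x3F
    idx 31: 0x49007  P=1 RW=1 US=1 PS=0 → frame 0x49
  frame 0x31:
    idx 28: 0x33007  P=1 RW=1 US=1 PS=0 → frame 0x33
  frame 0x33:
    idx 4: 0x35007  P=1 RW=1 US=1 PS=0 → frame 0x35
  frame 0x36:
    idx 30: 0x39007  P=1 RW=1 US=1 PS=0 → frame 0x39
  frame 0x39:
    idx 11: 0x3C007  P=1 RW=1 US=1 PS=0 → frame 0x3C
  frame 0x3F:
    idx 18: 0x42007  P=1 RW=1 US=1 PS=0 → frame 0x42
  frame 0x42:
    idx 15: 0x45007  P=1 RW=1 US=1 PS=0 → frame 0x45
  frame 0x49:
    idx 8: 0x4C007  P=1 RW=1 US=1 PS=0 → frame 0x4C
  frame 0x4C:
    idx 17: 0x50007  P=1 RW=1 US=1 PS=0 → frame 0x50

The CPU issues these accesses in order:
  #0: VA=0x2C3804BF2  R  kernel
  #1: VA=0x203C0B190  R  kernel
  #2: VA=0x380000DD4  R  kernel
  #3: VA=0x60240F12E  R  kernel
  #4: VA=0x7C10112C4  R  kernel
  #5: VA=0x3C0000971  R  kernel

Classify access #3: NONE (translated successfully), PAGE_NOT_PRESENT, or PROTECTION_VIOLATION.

Trace:
#0 VA=0x2C3804BF2 (r,kernel):
  L0 @0x30[11] → 0x31007  P=1,RW=1,US=1,PS=0
  L1 @0x31[28] → 0x33007  P=1,RW=1,US=1,PS=0
  L2 @0x33[4] → 0x35007  P=1,RW=1,US=1,PS=0
  ⇒ phys 0x35BF2  [3 reads]
#1 VA=0x203C0B190 (r,kernel):
  L0 @0x30[8] → 0x36007  P=1,RW=1,US=1,PS=0
  L1 @0x36[30] → 0x39007  P=1,RW=1,US=1,PS=0
  L2 @0x39[11] → 0x3C007  P=1,RW=1,US=1,PS=0
  ⇒ phys 0x3C190  [3 reads]
#2 VA=0x380000DD4 (r,kernel):
  L0 @0x30[14] → 0x3E087  P=1,RW=1,US=1,PS=1
  ⇒ phys 0x3EDD4 (huge @L0)  [1 reads]
#3 VA=0x60240F12E (r,kernel):
  L0 @0x30[24] → 0x3F007  P=1,RW=1,US=1,PS=0
  L1 @0x3F[18] → 0x42007  P=1,RW=1,US=1,PS=0
  L2 @0x42[15] → 0x45007  P=1,RW=1,US=1,PS=0
  ⇒ phys 0x4512E  [3 reads]
#4 VA=0x7C10112C4 (r,kernel):
  L0 @0x30[31] → 0x49007  P=1,RW=1,US=1,PS=0
  L1 @0x49[8] → 0x4C007  P=1,RW=1,US=1,PS=0
  L2 @0x4C[17] → 0x50007  P=1,RW=1,US=1,PS=0
  ⇒ phys 0x502C4  [3 reads]
#5 VA=0x3C0000971 (r,kernel):
  L0 @0x30[15] → 0x2B000  P=0,RW=0,US=0,PS=0
  ✗ PAGE_NOT_PRESENT  [1 reads]

Access #3 fault: NONE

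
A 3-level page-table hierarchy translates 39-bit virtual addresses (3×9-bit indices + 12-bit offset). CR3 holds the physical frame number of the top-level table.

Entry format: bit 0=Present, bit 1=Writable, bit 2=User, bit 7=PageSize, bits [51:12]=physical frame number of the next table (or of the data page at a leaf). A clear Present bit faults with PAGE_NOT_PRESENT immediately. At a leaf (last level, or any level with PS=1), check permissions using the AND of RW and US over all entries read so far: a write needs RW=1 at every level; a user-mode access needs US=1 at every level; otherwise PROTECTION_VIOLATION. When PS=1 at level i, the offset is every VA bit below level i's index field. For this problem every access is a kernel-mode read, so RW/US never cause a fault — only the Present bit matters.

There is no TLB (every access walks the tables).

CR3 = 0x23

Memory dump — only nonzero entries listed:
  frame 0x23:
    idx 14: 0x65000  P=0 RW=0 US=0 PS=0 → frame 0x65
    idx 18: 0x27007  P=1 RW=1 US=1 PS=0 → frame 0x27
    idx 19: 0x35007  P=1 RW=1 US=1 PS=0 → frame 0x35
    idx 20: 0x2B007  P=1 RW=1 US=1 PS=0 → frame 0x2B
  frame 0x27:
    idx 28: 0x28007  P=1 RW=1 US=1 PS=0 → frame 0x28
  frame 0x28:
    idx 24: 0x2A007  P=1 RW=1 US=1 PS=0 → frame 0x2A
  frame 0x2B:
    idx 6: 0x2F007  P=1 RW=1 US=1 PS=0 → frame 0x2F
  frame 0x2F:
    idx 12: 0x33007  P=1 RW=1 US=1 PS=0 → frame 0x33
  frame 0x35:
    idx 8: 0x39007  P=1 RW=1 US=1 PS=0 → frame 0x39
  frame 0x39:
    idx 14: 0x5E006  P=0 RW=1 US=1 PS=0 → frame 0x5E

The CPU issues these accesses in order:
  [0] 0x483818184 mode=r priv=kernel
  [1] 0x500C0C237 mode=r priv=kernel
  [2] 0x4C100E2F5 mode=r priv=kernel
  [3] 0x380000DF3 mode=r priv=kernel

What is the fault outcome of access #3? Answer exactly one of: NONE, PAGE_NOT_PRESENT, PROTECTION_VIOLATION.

Walk each access:
#0 VA=0x483818184 (r,kernel):
  L0 @0x23[18] → 0x27007  P=1,RW=1,US=1,PS=0
  L1 @0x27[28] → 0x28007  P=1,RW=1,US=1,PS=0
  L2 @0x28[24] → 0x2A007  P=1,RW=1,US=1,PS=0
  ✓ 0x2A184  — 3 lookups
#1 VA=0x500C0C237 (r,kernel):
  L0 @0x23[20] → 0x2B007  P=1,RW=1,US=1,PS=0
  L1 @0x2B[6] → 0x2F007  P=1,RW=1,US=1,PS=0
  L2 @0x2F[12] → 0x33007  P=1,RW=1,US=1,PS=0
  ✓ 0x33237  — 3 lookups
#2 VA=0x4C100E2F5 (r,kernel):
  L0 @0x23[19] → 0x35007  P=1,RW=1,US=1,PS=0
  L1 @0x35[8] → 0x39007  P=1,RW=1,US=1,PS=0
  L2 @0x39[14] → 0x5E006  P=0,RW=1,US=1,PS=0
  → PAGE_NOT_PRESENT  (3 entries read)
#3 VA=0x380000DF3 (r,kernel):
  L0 @0x23[14] → 0x65000  P=0,RW=0,US=0,PS=0
  → PAGE_NOT_PRESENT  (1 entries read)

Access #3 fault: PAGE_NOT_PRESENT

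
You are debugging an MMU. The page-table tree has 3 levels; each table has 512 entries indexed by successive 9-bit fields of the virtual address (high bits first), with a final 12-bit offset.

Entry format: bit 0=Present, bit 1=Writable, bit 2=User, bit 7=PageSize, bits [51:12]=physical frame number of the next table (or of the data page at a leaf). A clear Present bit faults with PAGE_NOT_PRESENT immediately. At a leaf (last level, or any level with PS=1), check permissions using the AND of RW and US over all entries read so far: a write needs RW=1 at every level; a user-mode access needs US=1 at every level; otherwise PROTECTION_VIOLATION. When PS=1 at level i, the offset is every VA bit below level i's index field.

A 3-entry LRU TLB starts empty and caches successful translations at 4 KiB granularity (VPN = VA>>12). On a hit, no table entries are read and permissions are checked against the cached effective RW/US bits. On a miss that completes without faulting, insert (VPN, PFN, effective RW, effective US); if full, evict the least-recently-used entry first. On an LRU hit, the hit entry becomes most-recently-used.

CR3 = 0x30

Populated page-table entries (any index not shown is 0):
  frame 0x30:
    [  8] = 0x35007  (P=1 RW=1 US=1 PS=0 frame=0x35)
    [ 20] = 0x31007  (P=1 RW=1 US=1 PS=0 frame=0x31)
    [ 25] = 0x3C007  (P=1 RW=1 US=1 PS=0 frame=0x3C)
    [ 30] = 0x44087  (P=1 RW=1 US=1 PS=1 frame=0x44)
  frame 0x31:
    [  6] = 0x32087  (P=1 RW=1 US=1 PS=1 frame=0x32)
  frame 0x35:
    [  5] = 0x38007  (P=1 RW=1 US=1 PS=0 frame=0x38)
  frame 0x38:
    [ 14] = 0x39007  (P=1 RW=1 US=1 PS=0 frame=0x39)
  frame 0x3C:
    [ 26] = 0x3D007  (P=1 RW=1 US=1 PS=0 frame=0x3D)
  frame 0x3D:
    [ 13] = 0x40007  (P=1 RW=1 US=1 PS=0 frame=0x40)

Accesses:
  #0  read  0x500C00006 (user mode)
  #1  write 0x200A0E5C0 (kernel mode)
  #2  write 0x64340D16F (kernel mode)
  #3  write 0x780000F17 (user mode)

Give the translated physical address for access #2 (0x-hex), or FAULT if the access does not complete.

Trace:
#0 VA=0x500C00006 (r,user):
  lvl0: tbl 0x30, slot 20 ⇒ 0x31007 (P1/RW1/US1/PS0)
  lvl1: tbl 0x31, slot 6 ⇒ 0x32087 (P1/RW1/US1/PS1)
  ⇒ phys 0x32006 (huge @L1)  [2 reads]
#1 VA=0x200A0E5C0 (w,kernel):
  lvl0: tbl 0x30, slot 8 ⇒ 0x35007 (P1/RW1/US1/PS0)
  lvl1: tbl 0x35, slot 5 ⇒ 0x38007 (P1/RW1/US1/PS0)
  lvl2: tbl 0x38, slot 14 ⇒ 0x39007 (P1/RW1/US1/PS0)
  ⇒ phys 0x395C0  [3 reads]
#2 VA=0x64340D16F (w,kernel):
  lvl0: tbl 0x30, slot 25 ⇒ 0x3C007 (P1/RW1/US1/PS0)
  lvl1: tbl 0x3C, slot 26 ⇒ 0x3D007 (P1/RW1/US1/PS0)
  lvl2: tbl 0x3D, slot 13 ⇒ 0x40007 (P1/RW1/US1/PS0)
  ⇒ phys 0x4016F  [3 reads]
#3 VA=0x780000F17 (w,user):
  lvl0: tbl 0x30, slot 30 ⇒ 0x44087 (P1/RW1/US1/PS1)
  ⇒ phys 0x44F17 (huge @L0)  [1 reads]

Access #2 PA: 0x4016F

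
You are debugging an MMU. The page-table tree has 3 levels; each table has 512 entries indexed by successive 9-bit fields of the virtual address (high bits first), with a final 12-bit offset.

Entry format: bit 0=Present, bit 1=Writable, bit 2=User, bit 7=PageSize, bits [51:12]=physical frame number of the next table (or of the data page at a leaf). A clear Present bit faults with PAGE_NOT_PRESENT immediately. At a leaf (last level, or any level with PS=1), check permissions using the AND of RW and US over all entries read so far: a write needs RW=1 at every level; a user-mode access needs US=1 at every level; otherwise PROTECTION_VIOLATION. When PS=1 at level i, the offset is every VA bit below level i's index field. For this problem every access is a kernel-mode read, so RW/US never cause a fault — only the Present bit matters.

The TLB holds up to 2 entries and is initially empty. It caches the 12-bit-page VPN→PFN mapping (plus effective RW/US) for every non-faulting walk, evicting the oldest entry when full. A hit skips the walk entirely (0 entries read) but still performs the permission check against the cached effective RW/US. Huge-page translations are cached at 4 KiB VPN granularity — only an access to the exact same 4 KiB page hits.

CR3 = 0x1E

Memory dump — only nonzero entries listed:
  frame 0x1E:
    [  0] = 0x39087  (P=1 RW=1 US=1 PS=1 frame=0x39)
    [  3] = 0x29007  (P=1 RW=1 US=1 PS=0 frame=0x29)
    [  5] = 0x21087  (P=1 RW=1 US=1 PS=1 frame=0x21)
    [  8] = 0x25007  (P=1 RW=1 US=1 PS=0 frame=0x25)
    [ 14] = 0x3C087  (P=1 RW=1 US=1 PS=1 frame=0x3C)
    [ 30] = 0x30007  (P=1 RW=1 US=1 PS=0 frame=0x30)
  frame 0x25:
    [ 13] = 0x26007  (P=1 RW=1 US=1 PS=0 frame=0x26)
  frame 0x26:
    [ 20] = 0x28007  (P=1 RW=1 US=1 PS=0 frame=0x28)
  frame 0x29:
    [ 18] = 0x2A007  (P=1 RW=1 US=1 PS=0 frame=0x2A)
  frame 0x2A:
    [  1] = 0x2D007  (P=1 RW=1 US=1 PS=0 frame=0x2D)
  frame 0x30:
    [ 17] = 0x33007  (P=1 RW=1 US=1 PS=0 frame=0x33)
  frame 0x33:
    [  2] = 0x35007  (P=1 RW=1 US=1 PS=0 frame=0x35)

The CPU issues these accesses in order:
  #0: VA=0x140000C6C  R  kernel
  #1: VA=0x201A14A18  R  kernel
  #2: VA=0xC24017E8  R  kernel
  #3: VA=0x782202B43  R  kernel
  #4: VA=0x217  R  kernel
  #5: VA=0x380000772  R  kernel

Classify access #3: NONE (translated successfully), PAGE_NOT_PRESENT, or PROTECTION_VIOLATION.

Walk each access:
#0 VA=0x140000C6C (r,kernel):
  [0] read 0x1E idx=5: raw=0x21087 flags P=1 W=1 U=1 S=1
  ✓ 0x21C6C (huge @L0)  — 1 lookups
#1 VA=0x201A14A18 (r,kernel):
  [0] read 0x1E idx=8: raw=0x25007 flags P=1 W=1 U=1 S=0
  [1] read 0x25 idx=13: raw=0x26007 flags P=1 W=1 U=1 S=0
  [2] read 0x26 idx=20: raw=0x28007 flags P=1 W=1 U=1 S=0
  ✓ 0x28A18  — 3 lookups
#2 VA=0xC24017E8 (r,kernel):
  [0] read 0x1E idx=3: raw=0x29007 flags P=1 W=1 U=1 S=0
  [1] read 0x29 idx=18: raw=0x2A007 flags P=1 W=1 U=1 S=0
  [2] read 0x2A idx=1: raw=0x2D007 flags P=1 W=1 U=1 S=0
  ✓ 0x2D7E8  — 3 lookups
#3 VA=0x782202B43 (r,kernel):
  [0] read 0x1E idx=30: raw=0x30007 flags P=1 W=1 U=1 S=0
  [1] read 0x30 idx=17: raw=0x33007 flags P=1 W=1 U=1 S=0
  [2] read 0x33 idx=2: raw=0x35007 flags P=1 W=1 U=1 S=0
  ✓ 0x35B43  — 3 lookups
#4 VA=0x217 (r,kernel):
  [0] read 0x1E idx=0: raw=0x39087 flags P=1 W=1 U=1 S=1
  ✓ 0x39217 (huge @L0)  — 1 lookups
#5 VA=0x380000772 (r,kernel):
  [0] read 0x1E idx=14: raw=0x3C087 flags P=1 W=1 U=1 S=1
  ✓ 0x3C772 (huge @L0)  — 1 lookups

Access #3 fault: NONE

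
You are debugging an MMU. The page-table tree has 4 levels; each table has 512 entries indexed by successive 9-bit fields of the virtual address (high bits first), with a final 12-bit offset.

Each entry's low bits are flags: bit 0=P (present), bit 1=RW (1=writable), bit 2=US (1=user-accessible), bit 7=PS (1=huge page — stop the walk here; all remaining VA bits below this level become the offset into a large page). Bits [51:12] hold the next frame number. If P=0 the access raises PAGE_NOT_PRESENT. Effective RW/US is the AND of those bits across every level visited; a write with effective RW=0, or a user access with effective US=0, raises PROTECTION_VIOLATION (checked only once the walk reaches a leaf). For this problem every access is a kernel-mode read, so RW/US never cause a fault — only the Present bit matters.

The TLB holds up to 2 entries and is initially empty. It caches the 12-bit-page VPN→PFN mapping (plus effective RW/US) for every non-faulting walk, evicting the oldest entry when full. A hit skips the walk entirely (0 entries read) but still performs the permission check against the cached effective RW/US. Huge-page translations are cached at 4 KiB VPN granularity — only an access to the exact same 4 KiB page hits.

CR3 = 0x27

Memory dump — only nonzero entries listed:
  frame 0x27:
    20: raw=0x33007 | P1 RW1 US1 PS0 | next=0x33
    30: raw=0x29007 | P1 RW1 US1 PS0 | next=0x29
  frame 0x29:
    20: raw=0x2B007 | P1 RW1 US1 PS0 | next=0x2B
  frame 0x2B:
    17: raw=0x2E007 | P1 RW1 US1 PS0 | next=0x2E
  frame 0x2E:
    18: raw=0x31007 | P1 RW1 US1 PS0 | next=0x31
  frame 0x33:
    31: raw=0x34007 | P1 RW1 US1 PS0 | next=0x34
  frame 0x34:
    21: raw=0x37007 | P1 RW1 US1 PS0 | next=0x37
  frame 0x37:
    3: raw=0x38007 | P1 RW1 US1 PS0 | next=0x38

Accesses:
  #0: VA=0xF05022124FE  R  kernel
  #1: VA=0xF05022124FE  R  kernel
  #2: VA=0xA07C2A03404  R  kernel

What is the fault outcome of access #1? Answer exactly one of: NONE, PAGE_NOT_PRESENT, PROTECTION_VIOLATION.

Trace:
#0 VA=0xF05022124FE (r,kernel):
  L0 @0x27[30] → 0x29007  P=1,RW=1,US=1,PS=0
  L1 @0x29[20] → 0x2B007  P=1,RW=1,US=1,PS=0
  L2 @0x2B[17] → 0x2E007  P=1,RW=1,US=1,PS=0
  L3 @0x2E[18] → 0x31007  P=1,RW=1,US=1,PS=0
  ⇒ phys 0x314FE  [4 reads]
#1 VA=0xF05022124FE (r,kernel):
  TLB hit vpn=0xF0502212 → PA=0x314FE
#2 VA=0xA07C2A03404 (r,kernel):
  L0 @0x27[20] → 0x33007  P=1,RW=1,US=1,PS=0
  L1 @0x33[31] → 0x34007  P=1,RW=1,US=1,PS=0
  L2 @0x34[21] → 0x37007  P=1,RW=1,US=1,PS=0
  L3 @0x37[3] → 0x38007  P=1,RW=1,US=1,PS=0
  ⇒ phys 0x38404  [4 reads]

Access #1 fault: NONE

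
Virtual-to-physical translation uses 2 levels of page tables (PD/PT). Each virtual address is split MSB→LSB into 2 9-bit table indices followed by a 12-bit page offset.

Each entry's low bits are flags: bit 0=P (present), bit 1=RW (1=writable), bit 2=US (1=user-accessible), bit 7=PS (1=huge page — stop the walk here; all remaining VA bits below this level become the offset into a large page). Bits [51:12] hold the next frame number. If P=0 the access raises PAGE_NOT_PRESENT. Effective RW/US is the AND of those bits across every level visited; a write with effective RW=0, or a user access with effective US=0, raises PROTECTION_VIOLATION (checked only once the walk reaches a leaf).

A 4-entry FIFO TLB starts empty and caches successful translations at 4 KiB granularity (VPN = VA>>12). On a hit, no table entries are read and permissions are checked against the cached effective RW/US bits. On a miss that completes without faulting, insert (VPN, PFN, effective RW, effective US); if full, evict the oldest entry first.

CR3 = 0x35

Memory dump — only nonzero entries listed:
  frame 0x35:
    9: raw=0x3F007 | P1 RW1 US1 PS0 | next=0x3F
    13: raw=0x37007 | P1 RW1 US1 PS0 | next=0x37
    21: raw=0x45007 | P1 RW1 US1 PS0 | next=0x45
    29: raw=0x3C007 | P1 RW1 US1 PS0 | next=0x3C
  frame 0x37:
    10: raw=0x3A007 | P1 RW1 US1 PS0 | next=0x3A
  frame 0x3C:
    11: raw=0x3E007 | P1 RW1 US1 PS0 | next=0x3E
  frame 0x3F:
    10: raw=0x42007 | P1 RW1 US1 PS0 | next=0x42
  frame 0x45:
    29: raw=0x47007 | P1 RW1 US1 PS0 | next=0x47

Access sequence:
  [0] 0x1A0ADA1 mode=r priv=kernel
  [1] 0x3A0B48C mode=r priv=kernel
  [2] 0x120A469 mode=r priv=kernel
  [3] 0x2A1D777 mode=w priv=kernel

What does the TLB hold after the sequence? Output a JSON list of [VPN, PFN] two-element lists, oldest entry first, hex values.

Trace:
#0 VA=0x1A0ADA1 (r,kernel):
  L0 @0x35[13] → 0x37007  P=1,RW=1,US=1,PS=0
  L1 @0x37[10] → 0x3A007  P=1,RW=1,US=1,PS=0
  ✓ 0x3ADA1  — 2 lookups
#1 VA=0x3A0B48C (r,kernel):
  L0 @0x35[29] → 0x3C007  P=1,RW=1,US=1,PS=0
  L1 @0x3C[11] → 0x3E007  P=1,RW=1,US=1,PS=0
  ✓ 0x3E48C  — 2 lookups
#2 VA=0x120A469 (r,kernel):
  L0 @0x35[9] → 0x3F007  P=1,RW=1,US=1,PS=0
  L1 @0x3F[10] → 0x42007  P=1,RW=1,US=1,PS=0
  ✓ 0x42469  — 2 lookups
#3 VA=0x2A1D777 (w,kernel):
  L0 @0x35[21] → 0x45007  P=1,RW=1,US=1,PS=0
  L1 @0x45[29] → 0x47007  P=1,RW=1,US=1,PS=0
  ✓ 0x47777  — 2 lookups

TLB: [["0x1A0A", "0x3A"], ["0x3A0B", "0x3E"], ["0x120A", "0x42"], ["0x2A1D", "0x47"]]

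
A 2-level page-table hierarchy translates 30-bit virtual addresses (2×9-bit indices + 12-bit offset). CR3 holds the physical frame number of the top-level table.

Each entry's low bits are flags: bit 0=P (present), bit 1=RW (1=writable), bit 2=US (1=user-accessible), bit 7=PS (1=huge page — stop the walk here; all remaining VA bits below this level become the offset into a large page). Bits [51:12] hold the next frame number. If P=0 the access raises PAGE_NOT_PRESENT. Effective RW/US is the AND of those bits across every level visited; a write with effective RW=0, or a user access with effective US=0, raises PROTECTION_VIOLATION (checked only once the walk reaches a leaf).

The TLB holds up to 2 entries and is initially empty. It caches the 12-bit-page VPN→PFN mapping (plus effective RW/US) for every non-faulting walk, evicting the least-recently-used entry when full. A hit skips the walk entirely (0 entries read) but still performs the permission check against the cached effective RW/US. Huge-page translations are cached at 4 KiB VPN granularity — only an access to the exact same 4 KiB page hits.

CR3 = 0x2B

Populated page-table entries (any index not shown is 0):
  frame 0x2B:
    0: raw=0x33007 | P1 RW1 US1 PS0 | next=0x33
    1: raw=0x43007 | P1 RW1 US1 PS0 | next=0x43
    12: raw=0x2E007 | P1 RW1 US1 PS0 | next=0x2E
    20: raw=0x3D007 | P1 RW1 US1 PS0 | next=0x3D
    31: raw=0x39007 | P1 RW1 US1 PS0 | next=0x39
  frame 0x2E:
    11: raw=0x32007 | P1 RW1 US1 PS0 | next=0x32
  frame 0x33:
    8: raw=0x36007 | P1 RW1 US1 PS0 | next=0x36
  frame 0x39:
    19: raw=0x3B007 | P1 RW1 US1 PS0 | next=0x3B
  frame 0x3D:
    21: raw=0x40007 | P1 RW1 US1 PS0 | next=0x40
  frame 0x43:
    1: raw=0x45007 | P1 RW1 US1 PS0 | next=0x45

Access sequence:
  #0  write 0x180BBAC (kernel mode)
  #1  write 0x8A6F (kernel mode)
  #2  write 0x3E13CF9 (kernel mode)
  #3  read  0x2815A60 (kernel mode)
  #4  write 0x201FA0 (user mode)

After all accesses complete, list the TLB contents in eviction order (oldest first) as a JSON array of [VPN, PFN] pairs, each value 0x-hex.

Walk each access:
#0 VA=0x180BBAC (w,kernel):
  L0: frame=0x2B idx=12 entry=0x2E007 [P=1 RW=1 US=1 PS=0]
  L1: frame=0x2E idx=11 entry=0x32007 [P=1 RW=1 US=1 PS=0]
  → PA=0x32BAC  (2 entries read)
#1 VA=0x8A6F (w,kernel):
  L0: frame=0x2B idx=0 entry=0x33007 [P=1 RW=1 US=1 PS=0]
  L1: frame=0x33 idx=8 entry=0x36007 [P=1 RW=1 US=1 PS=0]
  → PA=0x36A6F  (2 entries read)
#2 VA=0x3E13CF9 (w,kernel):
  L0: frame=0x2B idx=31 entry=0x39007 [P=1 RW=1 US=1 PS=0]
  L1: frame=0x39 idx=19 entry=0x3B007 [P=1 RW=1 US=1 PS=0]
  → PA=0x3BCF9  (2 entries read)
#3 VA=0x2815A60 (r,kernel):
  L0: frame=0x2B idx=20 entry=0x3D007 [P=1 RW=1 US=1 PS=0]
  L1: frame=0x3D idx=21 entry=0x40007 [P=1 RW=1 US=1 PS=0]
  → PA=0x40A60  (2 entries read)
#4 VA=0x201FA0 (w,user):
  L0: frame=0x2B idx=1 entry=0x43007 [P=1 RW=1 US=1 PS=0]
  L1: frame=0x43 idx=1 entry=0x45007 [P=1 RW=1 US=1 PS=0]
  → PA=0x45FA0  (2 entries read)

TLB: [["0x2815", "0x40"], ["0x201", "0x45"]]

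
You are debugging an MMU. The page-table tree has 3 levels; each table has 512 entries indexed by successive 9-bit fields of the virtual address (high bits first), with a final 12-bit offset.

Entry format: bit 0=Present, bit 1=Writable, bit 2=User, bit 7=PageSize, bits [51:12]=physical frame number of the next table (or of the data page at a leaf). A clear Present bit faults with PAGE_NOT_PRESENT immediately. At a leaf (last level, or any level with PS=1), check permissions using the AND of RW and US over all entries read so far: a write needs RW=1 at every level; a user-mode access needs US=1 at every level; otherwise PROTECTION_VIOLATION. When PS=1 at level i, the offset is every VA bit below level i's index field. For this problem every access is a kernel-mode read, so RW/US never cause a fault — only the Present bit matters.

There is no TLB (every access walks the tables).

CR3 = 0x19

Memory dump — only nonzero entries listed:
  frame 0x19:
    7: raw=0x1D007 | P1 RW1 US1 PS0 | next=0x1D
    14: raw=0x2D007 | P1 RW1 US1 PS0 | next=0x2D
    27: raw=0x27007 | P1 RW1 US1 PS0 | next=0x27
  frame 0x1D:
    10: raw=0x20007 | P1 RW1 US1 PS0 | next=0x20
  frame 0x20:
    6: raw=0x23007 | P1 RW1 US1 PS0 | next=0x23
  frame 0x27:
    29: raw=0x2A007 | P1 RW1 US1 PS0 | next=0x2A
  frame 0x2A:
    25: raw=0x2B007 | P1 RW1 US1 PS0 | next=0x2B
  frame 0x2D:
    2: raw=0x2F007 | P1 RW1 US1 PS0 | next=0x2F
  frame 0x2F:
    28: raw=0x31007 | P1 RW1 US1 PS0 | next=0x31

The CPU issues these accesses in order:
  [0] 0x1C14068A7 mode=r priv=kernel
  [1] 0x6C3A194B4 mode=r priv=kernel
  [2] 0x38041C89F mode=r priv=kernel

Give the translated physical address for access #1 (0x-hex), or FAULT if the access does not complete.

Per-access translation:
#0 VA=0x1C14068A7 (r,kernel):
  [0] read 0x19 idx=7: raw=0x1D007 flags P=1 W=1 U=1 S=0
  [1] read 0x1D idx=10: raw=0x20007 flags P=1 W=1 U=1 S=0
  [2] read 0x20 idx=6: raw=0x23007 flags P=1 W=1 U=1 S=0
  ✓ 0x238A7  — 3 lookups
#1 VA=0x6C3A194B4 (r,kernel):
  [0] read 0x19 idx=27: raw=0x27007 flags P=1 W=1 U=1 S=0
  [1] read 0x27 idx=29: raw=0x2A007 flags P=1 W=1 U=1 S=0
  [2] read 0x2A idx=25: raw=0x2B007 flags P=1 W=1 U=1 S=0
  ✓ 0x2B4B4  — 3 lookups
#2 VA=0x38041C89F (r,kernel):
  [0] read 0x19 idx=14: raw=0x2D007 flags P=1 W=1 U=1 S=0
  [1] read 0x2D idx=2: raw=0x2F007 flags P=1 W=1 U=1 S=0
  [2] read 0x2F idx=28: raw=0x31007 flags P=1 W=1 U=1 S=0
  ✓ 0x3189F  — 3 lookups

Access #1 PA: 0x2B4B4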